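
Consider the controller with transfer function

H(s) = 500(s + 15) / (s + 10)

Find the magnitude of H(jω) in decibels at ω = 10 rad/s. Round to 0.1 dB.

56.1 dB

At s = jω = j10:
zero (s+15): 15 + j10 → |·| = √(15²+10²) = √325 ≈ 18.028, ∠ = arctan(10/15) ≈ 33.69°
pole (s+10): 10 + j10 → |·| = √(10²+10²) = √200 ≈ 14.142, ∠ = arctan(10/10) ≈ 45.00°
|H| = 500 · 18.028 / 14.142 ≈ 637.39
Gain = 20 log₁₀(637.39) ≈ 56.09 dB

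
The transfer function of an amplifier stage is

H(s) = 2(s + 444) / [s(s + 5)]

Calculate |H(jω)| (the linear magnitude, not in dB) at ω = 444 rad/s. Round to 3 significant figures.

At s = jω = j444:
zero (s+444): 444 + j444 → |·| = √(444²+444²) = √394272 ≈ 627.91, ∠ = arctan(444/444) ≈ 45.00°
pole (s+5): 5 + j444 → |·| = √(5²+444²) = √197161 ≈ 444.03, ∠ = arctan(444/5) ≈ 89.35°
pole at origin: |s| = 444, ∠ = 90.00° (in denominator)
|H| = 2 · 627.91 / 1.9715e+05 ≈ 0.0063699

0.00637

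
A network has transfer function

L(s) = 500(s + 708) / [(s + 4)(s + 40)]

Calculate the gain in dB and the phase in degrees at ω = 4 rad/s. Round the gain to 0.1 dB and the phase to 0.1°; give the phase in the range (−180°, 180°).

63.8 dB, -50.4°

At s = jω = j4:
zero (s+708): 708 + j4 → |·| = √(708²+4²) = √501280 ≈ 708.01, ∠ = arctan(4/708) ≈ 0.32°
pole (s+4): 4 + j4 → |·| = √(4²+4²) = √32 ≈ 5.6569, ∠ = arctan(4/4) ≈ 45.00°
pole (s+40): 40 + j4 → |·| = √(40²+4²) = √1616 ≈ 40.2, ∠ = arctan(4/40) ≈ 5.71°
|L| = 500 · 708.01 / 227.41 ≈ 1556.7
Gain = 20 log₁₀(1556.7) ≈ 63.84 dB
∠L = 0.32° − 50.71° = -50.39°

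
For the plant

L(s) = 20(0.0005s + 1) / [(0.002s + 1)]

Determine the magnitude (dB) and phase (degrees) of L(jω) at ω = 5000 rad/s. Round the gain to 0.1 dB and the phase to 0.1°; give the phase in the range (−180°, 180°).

At ω = 5000 rad/s:
zero (1 + j5000·0.0005) = 1 + j2.5 → |·| ≈ 2.6926, ∠ ≈ 68.20°
pole (1 + j5000·0.002) = 1 + j10 → |·| ≈ 10.05, ∠ ≈ 84.29°
|L| = 20 · 2.6926 / (10.05) ≈ 5.3584
Gain = 20 log₁₀(5.3584) ≈ 14.58 dB
∠L = (68.20°) − (84.29°) = -16.09°

14.6 dB, -16.1°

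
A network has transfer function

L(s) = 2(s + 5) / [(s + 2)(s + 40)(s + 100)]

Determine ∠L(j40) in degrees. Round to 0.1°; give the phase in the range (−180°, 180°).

At s = jω = j40:
zero (s+5): 5 + j40 → |·| = √(5²+40²) = √1625 ≈ 40.311, ∠ = arctan(40/5) ≈ 82.87°
pole (s+2): 2 + j40 → |·| = √(2²+40²) = √1604 ≈ 40.05, ∠ = arctan(40/2) ≈ 87.14°
pole (s+40): 40 + j40 → |·| = √(40²+40²) = √3200 ≈ 56.569, ∠ = arctan(40/40) ≈ 45.00°
pole (s+100): 100 + j40 → |·| = √(100²+40²) = √11600 ≈ 107.7, ∠ = arctan(40/100) ≈ 21.80°
∠L = 82.87° − 153.94° = -71.07°

-71.1°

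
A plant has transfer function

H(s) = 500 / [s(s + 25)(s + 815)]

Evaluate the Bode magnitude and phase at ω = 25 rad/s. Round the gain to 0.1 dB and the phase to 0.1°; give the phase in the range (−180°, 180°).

-63.2 dB, -136.8°

At s = jω = j25:
pole (s+25): 25 + j25 → |·| = √(25²+25²) = √1250 ≈ 35.355, ∠ = arctan(25/25) ≈ 45.00°
pole (s+815): 815 + j25 → |·| = √(815²+25²) = √664850 ≈ 815.38, ∠ = arctan(25/815) ≈ 1.76°
pole at origin: |s| = 25, ∠ = 90.00° (in denominator)
|H| = 500 / 7.2069e+05 ≈ 0.00069378
Gain = 20 log₁₀(0.00069378) ≈ -63.18 dB
∠H = 0.00° − 136.76° = -136.76°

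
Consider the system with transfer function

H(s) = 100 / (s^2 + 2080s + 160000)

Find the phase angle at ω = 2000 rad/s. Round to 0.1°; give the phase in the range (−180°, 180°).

-132.7°

Substitute s = j2000:
Numerator: 100 = 100 + j0
Denominator: (j2000)^2 + 2080(j2000) + 160000 = -3840000 + j4160000
|N| = √(100² + 0²) ≈ 100, ∠N ≈ 0.00°
|D| = √(3840000² + 4160000²) ≈ 5.6614e+06, ∠D ≈ 132.71°
∠H = 0.00° − 132.71° = -132.71°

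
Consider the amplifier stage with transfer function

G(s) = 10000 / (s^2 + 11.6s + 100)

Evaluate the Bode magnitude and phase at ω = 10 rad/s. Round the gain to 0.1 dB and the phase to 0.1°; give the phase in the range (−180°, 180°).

At s = jω = j10:
quadratic: (j10)² + 11.6·j10 + 100 = 0 + j116 → |·| ≈ 116, ∠ ≈ 90.00°
|G| = 10000 / 116 ≈ 86.207
Gain = 20 log₁₀(86.207) ≈ 38.71 dB
∠G = 0.00° − 90.00° = -90.00°

38.7 dB, -90.0°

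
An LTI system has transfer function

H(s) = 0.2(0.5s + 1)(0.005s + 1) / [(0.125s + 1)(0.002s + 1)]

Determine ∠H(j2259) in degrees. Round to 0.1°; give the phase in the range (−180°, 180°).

At ω = 2259 rad/s:
zero (1 + j2259·0.5) = 1 + j1129.5 → |·| ≈ 1129.5, ∠ ≈ 89.95°
zero (1 + j2259·0.005) = 1 + j11.295 → |·| ≈ 11.339, ∠ ≈ 84.94°
pole (1 + j2259·0.125) = 1 + j282.375 → |·| ≈ 282.38, ∠ ≈ 89.80°
pole (1 + j2259·0.002) = 1 + j4.518 → |·| ≈ 4.6273, ∠ ≈ 77.52°
∠H = (89.95° + 84.94°) − (89.80° + 77.52°) = 7.57°

7.6°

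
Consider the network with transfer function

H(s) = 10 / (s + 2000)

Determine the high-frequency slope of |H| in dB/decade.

Each pole contributes −20 dB/decade at high frequency; each zero contributes +20 dB/decade.
Net: 0 zero(s) − 1 pole(s) → -20 dB/decade.

-20 dB/decade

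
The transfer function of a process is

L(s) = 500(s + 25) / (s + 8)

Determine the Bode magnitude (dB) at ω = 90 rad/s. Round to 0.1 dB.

54.3 dB

At s = jω = j90:
zero (s+25): 25 + j90 → |·| = √(25²+90²) = √8725 ≈ 93.408, ∠ = arctan(90/25) ≈ 74.48°
pole (s+8): 8 + j90 → |·| = √(8²+90²) = √8164 ≈ 90.355, ∠ = arctan(90/8) ≈ 84.92°
|L| = 500 · 93.408 / 90.355 ≈ 516.89
Gain = 20 log₁₀(516.89) ≈ 54.27 dB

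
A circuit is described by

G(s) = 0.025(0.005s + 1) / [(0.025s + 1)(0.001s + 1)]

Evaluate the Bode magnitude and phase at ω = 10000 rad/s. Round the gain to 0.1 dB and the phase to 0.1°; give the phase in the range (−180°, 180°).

At ω = 10000 rad/s:
zero (1 + j10000·0.005) = 1 + j50 → |·| ≈ 50.01, ∠ ≈ 88.85°
pole (1 + j10000·0.025) = 1 + j250 → |·| ≈ 250, ∠ ≈ 89.77°
pole (1 + j10000·0.001) = 1 + j10 → |·| ≈ 10.05, ∠ ≈ 84.29°
|G| = 0.025 · 50.01 / (250 · 10.05) ≈ 0.00049761
Gain = 20 log₁₀(0.00049761) ≈ -66.06 dB
∠G = (88.85°) − (89.77° + 84.29°) = -85.21°

-66.1 dB, -85.2°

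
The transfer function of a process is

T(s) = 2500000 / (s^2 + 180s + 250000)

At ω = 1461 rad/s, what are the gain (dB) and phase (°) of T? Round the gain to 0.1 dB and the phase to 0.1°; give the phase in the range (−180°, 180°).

2.4 dB, -172.1°

At s = jω = j1461:
quadratic: (j1461)² + 180·j1461 + 250000 = -1884521 + j262980 → |·| ≈ 1.9028e+06, ∠ ≈ 172.06°
|T| = 2500000 / 1.9028e+06 ≈ 1.3139
Gain = 20 log₁₀(1.3139) ≈ 2.37 dB
∠T = 0.00° − 172.06° = -172.06°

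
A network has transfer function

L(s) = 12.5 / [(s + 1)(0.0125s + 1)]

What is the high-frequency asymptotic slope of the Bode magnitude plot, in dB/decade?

-40 dB/decade

Each pole contributes −20 dB/decade at high frequency; each zero contributes +20 dB/decade.
Net: 0 zero(s) − 2 pole(s) → -40 dB/decade.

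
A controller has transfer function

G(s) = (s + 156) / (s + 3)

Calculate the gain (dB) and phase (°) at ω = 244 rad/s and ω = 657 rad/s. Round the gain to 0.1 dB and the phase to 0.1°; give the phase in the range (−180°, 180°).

At s = jω = j244:
zero (s+156): 156 + j244 → |·| = √(156²+244²) = √83872 ≈ 289.61, ∠ = arctan(244/156) ≈ 57.41°
pole (s+3): 3 + j244 → |·| = √(3²+244²) = √59545 ≈ 244.02, ∠ = arctan(244/3) ≈ 89.30°
|G| = 1 · 289.61 / 244.02 ≈ 1.1868
Gain = 20 log₁₀(1.1868) ≈ 1.49 dB
∠G = 57.41° − 89.30° = -31.89°

At s = jω = j657:
zero (s+156): 156 + j657 → |·| = √(156²+657²) = √455985 ≈ 675.27, ∠ = arctan(657/156) ≈ 76.64°
pole (s+3): 3 + j657 → |·| = √(3²+657²) = √431658 ≈ 657.01, ∠ = arctan(657/3) ≈ 89.74°
|G| = 1 · 675.27 / 657.01 ≈ 1.0278
Gain = 20 log₁₀(1.0278) ≈ 0.24 dB
∠G = 76.64° − 89.74° = -13.10°

ω = 244: 1.5 dB, -31.9°; ω = 657: 0.2 dB, -13.1°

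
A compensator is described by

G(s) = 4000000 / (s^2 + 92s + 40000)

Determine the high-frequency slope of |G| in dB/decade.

Each pole contributes −20 dB/decade at high frequency; each zero contributes +20 dB/decade.
Net: 0 zero(s) − 2 pole(s) → -40 dB/decade.

-40 dB/decade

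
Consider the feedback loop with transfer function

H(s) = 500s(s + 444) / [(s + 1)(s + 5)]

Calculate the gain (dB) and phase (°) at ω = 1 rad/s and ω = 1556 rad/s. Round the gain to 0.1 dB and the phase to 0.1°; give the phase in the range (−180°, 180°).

At s = jω = j1:
zero (s+444): 444 + j1 → |·| = √(444²+1²) = √197137 ≈ 444, ∠ = arctan(1/444) ≈ 0.13°
zero at origin: s = j1 → |·| = 1, ∠ = 90.00°
pole (s+1): 1 + j1 → |·| = √(1²+1²) = √2 ≈ 1.4142, ∠ = arctan(1/1) ≈ 45.00°
pole (s+5): 5 + j1 → |·| = √(5²+1²) = √26 ≈ 5.099, ∠ = arctan(1/5) ≈ 11.31°
|H| = 500 · 444 / 7.211 ≈ 30786
Gain = 20 log₁₀(30786) ≈ 89.77 dB
∠H = 90.13° − 56.31° = 33.82°

At s = jω = j1556:
zero (s+444): 444 + j1556 → |·| = √(444²+1556²) = √2618272 ≈ 1618.1, ∠ = arctan(1556/444) ≈ 74.07°
zero at origin: s = j1556 → |·| = 1556, ∠ = 90.00°
pole (s+1): 1 + j1556 → |·| = √(1²+1556²) = √2421137 ≈ 1556, ∠ = arctan(1556/1) ≈ 89.96°
pole (s+5): 5 + j1556 → |·| = √(5²+1556²) = √2421161 ≈ 1556, ∠ = arctan(1556/5) ≈ 89.82°
|H| = 500 · 2.5178e+06 / 2.4211e+06 ≈ 519.97
Gain = 20 log₁₀(519.97) ≈ 54.32 dB
∠H = 164.07° − 179.78° = -15.71°

ω = 1: 89.8 dB, 33.8°; ω = 1556: 54.3 dB, -15.7°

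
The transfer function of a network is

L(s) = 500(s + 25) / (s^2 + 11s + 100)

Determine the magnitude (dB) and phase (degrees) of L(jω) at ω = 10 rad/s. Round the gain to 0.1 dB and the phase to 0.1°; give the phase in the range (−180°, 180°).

41.8 dB, -68.2°

At s = jω = j10:
zero (s+25): 25 + j10 → |·| = √(25²+10²) = √725 ≈ 26.926, ∠ = arctan(10/25) ≈ 21.80°
quadratic: (j10)² + 11·j10 + 100 = 0 + j110 → |·| ≈ 110, ∠ ≈ 90.00°
|L| = 500 · 26.926 / 110 ≈ 122.39
Gain = 20 log₁₀(122.39) ≈ 41.75 dB
∠L = 21.80° − 90.00° = -68.20°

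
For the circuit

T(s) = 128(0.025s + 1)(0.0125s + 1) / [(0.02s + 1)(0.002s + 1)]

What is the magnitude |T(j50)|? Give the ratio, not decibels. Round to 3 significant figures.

At ω = 50 rad/s:
zero (1 + j50·0.025) = 1 + j1.25 → |·| ≈ 1.6008, ∠ ≈ 51.34°
zero (1 + j50·0.0125) = 1 + j0.625 → |·| ≈ 1.1792, ∠ ≈ 32.01°
pole (1 + j50·0.02) = 1 + j1 → |·| ≈ 1.4142, ∠ ≈ 45.00°
pole (1 + j50·0.002) = 1 + j0.1 → |·| ≈ 1.005, ∠ ≈ 5.71°
|T| = 128 · 1.6008 · 1.1792 / (1.4142 · 1.005) ≈ 170

170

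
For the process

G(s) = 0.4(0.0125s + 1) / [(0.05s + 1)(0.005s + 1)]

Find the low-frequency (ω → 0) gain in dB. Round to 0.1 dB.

G(0) = 0.4 · 1 / 1 = 0.4
20 log₁₀(0.4) ≈ -7.96 dB

-8.0 dB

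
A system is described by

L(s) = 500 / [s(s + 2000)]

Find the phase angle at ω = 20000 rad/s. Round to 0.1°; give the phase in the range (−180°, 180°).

-174.3°

At s = jω = j20000:
pole (s+2000): 2000 + j20000 → |·| = √(2000²+20000²) = √404000000 ≈ 20100, ∠ = arctan(20000/2000) ≈ 84.29°
pole at origin: |s| = 20000, ∠ = 90.00° (in denominator)
∠L = 0.00° − 174.29° = -174.29°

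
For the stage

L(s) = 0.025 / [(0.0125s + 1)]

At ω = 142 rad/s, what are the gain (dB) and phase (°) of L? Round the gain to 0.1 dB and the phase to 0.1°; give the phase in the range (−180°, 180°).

At ω = 142 rad/s:
pole (1 + j142·0.0125) = 1 + j1.775 → |·| ≈ 2.0373, ∠ ≈ 60.60°
|L| = 0.025 · 1 / (2.0373) ≈ 0.012271
Gain = 20 log₁₀(0.012271) ≈ -38.22 dB
∠L = (0°) − (60.60°) = -60.60°

-38.2 dB, -60.6°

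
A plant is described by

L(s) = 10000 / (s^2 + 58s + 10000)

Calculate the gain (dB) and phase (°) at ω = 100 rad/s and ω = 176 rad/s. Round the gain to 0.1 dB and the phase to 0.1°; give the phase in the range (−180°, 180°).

ω = 100: 4.7 dB, -90.0°; ω = 176: -7.4 dB, -154.1°

At s = jω = j100:
quadratic: (j100)² + 58·j100 + 10000 = 0 + j5800 → |·| ≈ 5800, ∠ ≈ 90.00°
|L| = 10000 / 5800 ≈ 1.7241
Gain = 20 log₁₀(1.7241) ≈ 4.73 dB
∠L = 0.00° − 90.00° = -90.00°

At s = jω = j176:
quadratic: (j176)² + 58·j176 + 10000 = -20976 + j10208 → |·| ≈ 23328, ∠ ≈ 154.05°
|L| = 10000 / 23328 ≈ 0.42867
Gain = 20 log₁₀(0.42867) ≈ -7.36 dB
∠L = 0.00° − 154.05° = -154.05°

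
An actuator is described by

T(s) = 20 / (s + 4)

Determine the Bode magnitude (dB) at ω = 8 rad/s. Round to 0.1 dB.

7.0 dB

Substitute s = j8:
Numerator: 20 = 20 + j0
Denominator: (j8) + 4 = 4 + j8
|N| = √(20² + 0²) ≈ 20, ∠N ≈ 0.00°
|D| = √(4² + 8²) ≈ 8.9443, ∠D ≈ 63.43°
|T| = 20 / 8.9443 ≈ 2.2361
Gain = 20 log₁₀(2.2361) ≈ 6.99 dB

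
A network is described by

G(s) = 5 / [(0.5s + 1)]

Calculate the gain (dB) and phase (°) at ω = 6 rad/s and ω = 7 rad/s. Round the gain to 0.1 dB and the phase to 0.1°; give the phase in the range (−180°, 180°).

ω = 6: 4.0 dB, -71.6°; ω = 7: 2.8 dB, -74.1°

At ω = 6 rad/s:
pole (1 + j6·0.5) = 1 + j3 → |·| ≈ 3.1623, ∠ ≈ 71.57°
|G| = 5 · 1 / (3.1623) ≈ 1.5811
Gain = 20 log₁₀(1.5811) ≈ 3.98 dB
∠G = (0°) − (71.57°) = -71.57°

At ω = 7 rad/s:
pole (1 + j7·0.5) = 1 + j3.5 → |·| ≈ 3.6401, ∠ ≈ 74.05°
|G| = 5 · 1 / (3.6401) ≈ 1.3736
Gain = 20 log₁₀(1.3736) ≈ 2.76 dB
∠G = (0°) − (74.05°) = -74.05°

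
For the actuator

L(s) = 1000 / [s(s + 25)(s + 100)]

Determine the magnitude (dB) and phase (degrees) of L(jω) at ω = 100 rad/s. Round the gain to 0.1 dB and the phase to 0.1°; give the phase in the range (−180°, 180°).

-63.3 dB, 149.0°

At s = jω = j100:
pole (s+25): 25 + j100 → |·| = √(25²+100²) = √10625 ≈ 103.08, ∠ = arctan(100/25) ≈ 75.96°
pole (s+100): 100 + j100 → |·| = √(100²+100²) = √20000 ≈ 141.42, ∠ = arctan(100/100) ≈ 45.00°
pole at origin: |s| = 100, ∠ = 90.00° (in denominator)
|L| = 1000 / 1.4578e+06 ≈ 0.00068597
Gain = 20 log₁₀(0.00068597) ≈ -63.27 dB
∠L = 0.00° − 210.96° = -210.96° ≡ 149.04° (principal value)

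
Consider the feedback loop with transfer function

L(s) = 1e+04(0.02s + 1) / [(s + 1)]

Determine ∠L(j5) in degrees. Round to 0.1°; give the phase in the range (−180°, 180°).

At ω = 5 rad/s:
zero (1 + j5·0.02) = 1 + j0.1 → |·| ≈ 1.005, ∠ ≈ 5.71°
pole (1 + j5·1) = 1 + j5 → |·| ≈ 5.099, ∠ ≈ 78.69°
∠L = (5.71°) − (78.69°) = -72.98°

-73.0°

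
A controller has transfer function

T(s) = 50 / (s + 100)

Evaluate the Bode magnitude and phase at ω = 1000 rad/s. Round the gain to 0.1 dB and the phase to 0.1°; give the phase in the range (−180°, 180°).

Substitute s = j1000:
Numerator: 50 = 50 + j0
Denominator: (j1000) + 100 = 100 + j1000
|N| = √(50² + 0²) ≈ 50, ∠N ≈ 0.00°
|D| = √(100² + 1000²) ≈ 1005, ∠D ≈ 84.29°
|T| = 50 / 1005 ≈ 0.049751
Gain = 20 log₁₀(0.049751) ≈ -26.06 dB
∠T = 0.00° − 84.29° = -84.29°

-26.1 dB, -84.3°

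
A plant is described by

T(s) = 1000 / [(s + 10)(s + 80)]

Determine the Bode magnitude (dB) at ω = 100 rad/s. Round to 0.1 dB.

At s = jω = j100:
pole (s+10): 10 + j100 → |·| = √(10²+100²) = √10100 ≈ 100.5, ∠ = arctan(100/10) ≈ 84.29°
pole (s+80): 80 + j100 → |·| = √(80²+100²) = √16400 ≈ 128.06, ∠ = arctan(100/80) ≈ 51.34°
|T| = 1000 / 12870 ≈ 0.0777
Gain = 20 log₁₀(0.0777) ≈ -22.19 dB

-22.2 dB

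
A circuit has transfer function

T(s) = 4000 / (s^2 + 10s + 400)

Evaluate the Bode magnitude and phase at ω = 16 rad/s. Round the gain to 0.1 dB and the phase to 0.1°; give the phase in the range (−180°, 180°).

25.4 dB, -48.0°

At s = jω = j16:
quadratic: (j16)² + 10·j16 + 400 = 144 + j160 → |·| ≈ 215.26, ∠ ≈ 48.01°
|T| = 4000 / 215.26 ≈ 18.582
Gain = 20 log₁₀(18.582) ≈ 25.38 dB
∠T = 0.00° − 48.01° = -48.01°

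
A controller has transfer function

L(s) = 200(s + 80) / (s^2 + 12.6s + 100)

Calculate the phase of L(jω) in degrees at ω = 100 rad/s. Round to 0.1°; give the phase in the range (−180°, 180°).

At s = jω = j100:
zero (s+80): 80 + j100 → |·| = √(80²+100²) = √16400 ≈ 128.06, ∠ = arctan(100/80) ≈ 51.34°
quadratic: (j100)² + 12.6·j100 + 100 = -9900 + j1260 → |·| ≈ 9979.9, ∠ ≈ 172.75°
∠L = 51.34° − 172.75° = -121.41°

-121.4°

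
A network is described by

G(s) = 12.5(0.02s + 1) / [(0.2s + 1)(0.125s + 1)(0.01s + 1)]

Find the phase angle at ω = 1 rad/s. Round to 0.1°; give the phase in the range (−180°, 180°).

At ω = 1 rad/s:
zero (1 + j1·0.02) = 1 + j0.02 → |·| ≈ 1.0002, ∠ ≈ 1.15°
pole (1 + j1·0.2) = 1 + j0.2 → |·| ≈ 1.0198, ∠ ≈ 11.31°
pole (1 + j1·0.125) = 1 + j0.125 → |·| ≈ 1.0078, ∠ ≈ 7.13°
pole (1 + j1·0.01) = 1 + j0.01 → |·| ≈ 1, ∠ ≈ 0.57°
∠G = (1.15°) − (11.31° + 7.13° + 0.57°) = -17.86°

-17.9°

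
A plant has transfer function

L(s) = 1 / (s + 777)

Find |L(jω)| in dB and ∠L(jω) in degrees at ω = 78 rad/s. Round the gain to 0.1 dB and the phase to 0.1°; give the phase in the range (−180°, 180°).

Substitute s = j78:
Numerator: 1 = 1 + j0
Denominator: (j78) + 777 = 777 + j78
|N| = √(1² + 0²) ≈ 1, ∠N ≈ 0.00°
|D| = √(777² + 78²) ≈ 780.91, ∠D ≈ 5.73°
|L| = 1 / 780.91 ≈ 0.0012806
Gain = 20 log₁₀(0.0012806) ≈ -57.85 dB
∠L = 0.00° − 5.73° = -5.73°

-57.9 dB, -5.7°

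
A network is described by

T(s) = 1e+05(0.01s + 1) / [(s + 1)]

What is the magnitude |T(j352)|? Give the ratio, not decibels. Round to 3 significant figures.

At ω = 352 rad/s:
zero (1 + j352·0.01) = 1 + j3.52 → |·| ≈ 3.6593, ∠ ≈ 74.14°
pole (1 + j352·1) = 1 + j352 → |·| ≈ 352, ∠ ≈ 89.84°
|T| = 1e+05 · 3.6593 / (352) ≈ 1039.6

1.04e+03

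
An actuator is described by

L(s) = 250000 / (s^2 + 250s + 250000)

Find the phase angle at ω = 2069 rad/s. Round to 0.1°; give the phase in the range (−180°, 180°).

At s = jω = j2069:
quadratic: (j2069)² + 250·j2069 + 250000 = -4030761 + j517250 → |·| ≈ 4.0638e+06, ∠ ≈ 172.69°
∠L = 0.00° − 172.69° = -172.69°

-172.7°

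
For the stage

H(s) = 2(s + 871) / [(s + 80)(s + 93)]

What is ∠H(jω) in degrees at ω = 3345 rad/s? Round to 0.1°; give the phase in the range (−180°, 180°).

-101.6°

At s = jω = j3345:
zero (s+871): 871 + j3345 → |·| = √(871²+3345²) = √11947666 ≈ 3456.5, ∠ = arctan(3345/871) ≈ 75.40°
pole (s+80): 80 + j3345 → |·| = √(80²+3345²) = √11195425 ≈ 3346, ∠ = arctan(3345/80) ≈ 88.63°
pole (s+93): 93 + j3345 → |·| = √(93²+3345²) = √11197674 ≈ 3346.3, ∠ = arctan(3345/93) ≈ 88.41°
∠H = 75.40° − 177.04° = -101.64°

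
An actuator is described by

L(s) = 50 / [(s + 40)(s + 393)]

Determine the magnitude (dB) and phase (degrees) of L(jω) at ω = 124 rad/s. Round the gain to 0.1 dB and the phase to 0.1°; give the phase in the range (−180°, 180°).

-60.6 dB, -89.6°

At s = jω = j124:
pole (s+40): 40 + j124 → |·| = √(40²+124²) = √16976 ≈ 130.29, ∠ = arctan(124/40) ≈ 72.12°
pole (s+393): 393 + j124 → |·| = √(393²+124²) = √169825 ≈ 412.1, ∠ = arctan(124/393) ≈ 17.51°
|L| = 50 / 53693 ≈ 0.00093122
Gain = 20 log₁₀(0.00093122) ≈ -60.62 dB
∠L = 0.00° − 89.63° = -89.63°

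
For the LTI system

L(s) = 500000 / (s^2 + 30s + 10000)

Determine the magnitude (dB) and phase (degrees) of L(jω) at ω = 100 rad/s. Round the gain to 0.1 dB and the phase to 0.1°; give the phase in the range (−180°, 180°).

44.4 dB, -90.0°

At s = jω = j100:
quadratic: (j100)² + 30·j100 + 10000 = 0 + j3000 → |·| ≈ 3000, ∠ ≈ 90.00°
|L| = 500000 / 3000 ≈ 166.67
Gain = 20 log₁₀(166.67) ≈ 44.44 dB
∠L = 0.00° − 90.00° = -90.00°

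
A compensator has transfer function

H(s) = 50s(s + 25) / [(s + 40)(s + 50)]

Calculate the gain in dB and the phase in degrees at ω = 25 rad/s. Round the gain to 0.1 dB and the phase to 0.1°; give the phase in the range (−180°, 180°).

24.5 dB, 76.4°

At s = jω = j25:
zero (s+25): 25 + j25 → |·| = √(25²+25²) = √1250 ≈ 35.355, ∠ = arctan(25/25) ≈ 45.00°
zero at origin: s = j25 → |·| = 25, ∠ = 90.00°
pole (s+40): 40 + j25 → |·| = √(40²+25²) = √2225 ≈ 47.17, ∠ = arctan(25/40) ≈ 32.01°
pole (s+50): 50 + j25 → |·| = √(50²+25²) = √3125 ≈ 55.902, ∠ = arctan(25/50) ≈ 26.57°
|H| = 50 · 883.87 / 2636.9 ≈ 16.76
Gain = 20 log₁₀(16.76) ≈ 24.49 dB
∠H = 135.00° − 58.58° = 76.42°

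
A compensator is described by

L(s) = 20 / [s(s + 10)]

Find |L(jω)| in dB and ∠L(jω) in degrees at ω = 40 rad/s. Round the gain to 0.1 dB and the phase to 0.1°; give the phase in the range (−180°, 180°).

At s = jω = j40:
pole (s+10): 10 + j40 → |·| = √(10²+40²) = √1700 ≈ 41.231, ∠ = arctan(40/10) ≈ 75.96°
pole at origin: |s| = 40, ∠ = 90.00° (in denominator)
|L| = 20 / 1649.2 ≈ 0.012127
Gain = 20 log₁₀(0.012127) ≈ -38.32 dB
∠L = 0.00° − 165.96° = -165.96°

-38.3 dB, -166.0°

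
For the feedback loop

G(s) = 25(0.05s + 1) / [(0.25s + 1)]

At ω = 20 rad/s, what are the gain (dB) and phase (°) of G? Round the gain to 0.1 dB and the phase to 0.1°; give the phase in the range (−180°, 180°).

16.8 dB, -33.7°

At ω = 20 rad/s:
zero (1 + j20·0.05) = 1 + j1 → |·| ≈ 1.4142, ∠ ≈ 45.00°
pole (1 + j20·0.25) = 1 + j5 → |·| ≈ 5.099, ∠ ≈ 78.69°
|G| = 25 · 1.4142 / (5.099) ≈ 6.9337
Gain = 20 log₁₀(6.9337) ≈ 16.82 dB
∠G = (45.00°) − (78.69°) = -33.69°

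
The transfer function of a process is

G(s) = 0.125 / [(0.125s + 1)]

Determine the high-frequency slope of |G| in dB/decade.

Each pole contributes −20 dB/decade at high frequency; each zero contributes +20 dB/decade.
Net: 0 zero(s) − 1 pole(s) → -20 dB/decade.

-20 dB/decade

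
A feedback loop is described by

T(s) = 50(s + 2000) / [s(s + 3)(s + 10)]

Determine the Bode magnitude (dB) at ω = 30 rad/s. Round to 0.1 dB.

At s = jω = j30:
zero (s+2000): 2000 + j30 → |·| = √(2000²+30²) = √4000900 ≈ 2000.2, ∠ = arctan(30/2000) ≈ 0.86°
pole (s+3): 3 + j30 → |·| = √(3²+30²) = √909 ≈ 30.15, ∠ = arctan(30/3) ≈ 84.29°
pole (s+10): 10 + j30 → |·| = √(10²+30²) = √1000 ≈ 31.623, ∠ = arctan(30/10) ≈ 71.57°
pole at origin: |s| = 30, ∠ = 90.00° (in denominator)
|T| = 50 · 2000.2 / 28603 ≈ 3.4965
Gain = 20 log₁₀(3.4965) ≈ 10.87 dB

10.9 dB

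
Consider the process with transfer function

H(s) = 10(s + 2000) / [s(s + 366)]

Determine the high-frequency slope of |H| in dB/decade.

Each pole contributes −20 dB/decade at high frequency; each zero contributes +20 dB/decade.
Net: 1 zero(s) − 2 pole(s) → -20 dB/decade.

-20 dB/decade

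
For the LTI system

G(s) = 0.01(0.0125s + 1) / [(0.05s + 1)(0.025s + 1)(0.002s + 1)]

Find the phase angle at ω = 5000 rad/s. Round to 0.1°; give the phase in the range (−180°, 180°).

-174.5°

At ω = 5000 rad/s:
zero (1 + j5000·0.0125) = 1 + j62.5 → |·| ≈ 62.508, ∠ ≈ 89.08°
pole (1 + j5000·0.05) = 1 + j250 → |·| ≈ 250, ∠ ≈ 89.77°
pole (1 + j5000·0.025) = 1 + j125 → |·| ≈ 125, ∠ ≈ 89.54°
pole (1 + j5000·0.002) = 1 + j10 → |·| ≈ 10.05, ∠ ≈ 84.29°
∠G = (89.08°) − (89.77° + 89.54° + 84.29°) = -174.52°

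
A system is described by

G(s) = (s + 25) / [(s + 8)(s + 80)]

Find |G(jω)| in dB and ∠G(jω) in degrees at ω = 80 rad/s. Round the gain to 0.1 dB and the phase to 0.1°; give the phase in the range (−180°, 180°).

At s = jω = j80:
zero (s+25): 25 + j80 → |·| = √(25²+80²) = √7025 ≈ 83.815, ∠ = arctan(80/25) ≈ 72.65°
pole (s+8): 8 + j80 → |·| = √(8²+80²) = √6464 ≈ 80.399, ∠ = arctan(80/8) ≈ 84.29°
pole (s+80): 80 + j80 → |·| = √(80²+80²) = √12800 ≈ 113.14, ∠ = arctan(80/80) ≈ 45.00°
|G| = 1 · 83.815 / 9096.3 ≈ 0.0092142
Gain = 20 log₁₀(0.0092142) ≈ -40.71 dB
∠G = 72.65° − 129.29° = -56.64°

-40.7 dB, -56.6°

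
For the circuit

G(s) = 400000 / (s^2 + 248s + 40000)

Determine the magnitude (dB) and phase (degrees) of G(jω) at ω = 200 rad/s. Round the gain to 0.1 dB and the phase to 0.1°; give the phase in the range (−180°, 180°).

18.1 dB, -90.0°

At s = jω = j200:
quadratic: (j200)² + 248·j200 + 40000 = 0 + j49600 → |·| ≈ 49600, ∠ ≈ 90.00°
|G| = 400000 / 49600 ≈ 8.0645
Gain = 20 log₁₀(8.0645) ≈ 18.13 dB
∠G = 0.00° − 90.00° = -90.00°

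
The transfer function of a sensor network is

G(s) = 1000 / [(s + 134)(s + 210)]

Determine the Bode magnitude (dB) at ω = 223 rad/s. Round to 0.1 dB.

At s = jω = j223:
pole (s+134): 134 + j223 → |·| = √(134²+223²) = √67685 ≈ 260.16, ∠ = arctan(223/134) ≈ 59.00°
pole (s+210): 210 + j223 → |·| = √(210²+223²) = √93829 ≈ 306.32, ∠ = arctan(223/210) ≈ 46.72°
|G| = 1000 / 79692 ≈ 0.012548
Gain = 20 log₁₀(0.012548) ≈ -38.03 dB

-38.0 dB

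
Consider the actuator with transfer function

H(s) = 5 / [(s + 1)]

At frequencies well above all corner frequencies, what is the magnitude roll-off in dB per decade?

Each pole contributes −20 dB/decade at high frequency; each zero contributes +20 dB/decade.
Net: 0 zero(s) − 1 pole(s) → -20 dB/decade.

-20 dB/decade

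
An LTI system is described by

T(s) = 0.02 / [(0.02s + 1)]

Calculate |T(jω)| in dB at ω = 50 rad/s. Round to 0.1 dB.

-37.0 dB

At ω = 50 rad/s:
pole (1 + j50·0.02) = 1 + j1 → |·| ≈ 1.4142, ∠ ≈ 45.00°
|T| = 0.02 · 1 / (1.4142) ≈ 0.014142
Gain = 20 log₁₀(0.014142) ≈ -36.99 dB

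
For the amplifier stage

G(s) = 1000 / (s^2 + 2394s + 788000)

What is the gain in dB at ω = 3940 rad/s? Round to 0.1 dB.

-84.9 dB

Substitute s = j3940:
Numerator: 1000 = 1000 + j0
Denominator: (j3940)^2 + 2394(j3940) + 788000 = -14735600 + j9432360
|N| = √(1000² + 0²) ≈ 1000, ∠N ≈ 0.00°
|D| = √(14735600² + 9432360²) ≈ 1.7496e+07, ∠D ≈ 147.38°
|G| = 1000 / 1.7496e+07 ≈ 5.7156e-05
Gain = 20 log₁₀(5.7156e-05) ≈ -84.86 dB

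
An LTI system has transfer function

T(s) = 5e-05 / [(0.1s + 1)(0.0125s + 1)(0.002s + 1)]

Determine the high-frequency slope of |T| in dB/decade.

Each pole contributes −20 dB/decade at high frequency; each zero contributes +20 dB/decade.
Net: 0 zero(s) − 3 pole(s) → -60 dB/decade.

-60 dB/decade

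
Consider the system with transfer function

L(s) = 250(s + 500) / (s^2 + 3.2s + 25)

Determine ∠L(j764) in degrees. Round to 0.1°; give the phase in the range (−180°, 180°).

At s = jω = j764:
zero (s+500): 500 + j764 → |·| = √(500²+764²) = √833696 ≈ 913.07, ∠ = arctan(764/500) ≈ 56.80°
quadratic: (j764)² + 3.2·j764 + 25 = -583671 + j2444.8 → |·| ≈ 5.8368e+05, ∠ ≈ 179.76°
∠L = 56.80° − 179.76° = -122.96°

-123.0°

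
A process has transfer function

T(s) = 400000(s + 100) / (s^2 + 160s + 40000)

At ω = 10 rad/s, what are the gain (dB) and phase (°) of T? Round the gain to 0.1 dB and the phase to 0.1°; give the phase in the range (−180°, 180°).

60.1 dB, 3.4°

At s = jω = j10:
zero (s+100): 100 + j10 → |·| = √(100²+10²) = √10100 ≈ 100.5, ∠ = arctan(10/100) ≈ 5.71°
quadratic: (j10)² + 160·j10 + 40000 = 39900 + j1600 → |·| ≈ 39932, ∠ ≈ 2.30°
|T| = 400000 · 100.5 / 39932 ≈ 1006.7
Gain = 20 log₁₀(1006.7) ≈ 60.06 dB
∠T = 5.71° − 2.30° = 3.41°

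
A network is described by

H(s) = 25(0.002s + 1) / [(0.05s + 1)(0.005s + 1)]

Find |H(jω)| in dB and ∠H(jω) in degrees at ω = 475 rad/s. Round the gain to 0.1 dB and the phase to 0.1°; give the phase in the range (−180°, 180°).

At ω = 475 rad/s:
zero (1 + j475·0.002) = 1 + j0.95 → |·| ≈ 1.3793, ∠ ≈ 43.53°
pole (1 + j475·0.05) = 1 + j23.75 → |·| ≈ 23.771, ∠ ≈ 87.59°
pole (1 + j475·0.005) = 1 + j2.375 → |·| ≈ 2.5769, ∠ ≈ 67.17°
|H| = 25 · 1.3793 / (23.771 · 2.5769) ≈ 0.56293
Gain = 20 log₁₀(0.56293) ≈ -4.99 dB
∠H = (43.53°) − (87.59° + 67.17°) = -111.23°

-5.0 dB, -111.2°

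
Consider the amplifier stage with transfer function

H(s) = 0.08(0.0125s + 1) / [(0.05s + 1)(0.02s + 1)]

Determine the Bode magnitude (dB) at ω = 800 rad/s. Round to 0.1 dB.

At ω = 800 rad/s:
zero (1 + j800·0.0125) = 1 + j10 → |·| ≈ 10.05, ∠ ≈ 84.29°
pole (1 + j800·0.05) = 1 + j40 → |·| ≈ 40.012, ∠ ≈ 88.57°
pole (1 + j800·0.02) = 1 + j16 → |·| ≈ 16.031, ∠ ≈ 86.42°
|H| = 0.08 · 10.05 / (40.012 · 16.031) ≈ 0.0012534
Gain = 20 log₁₀(0.0012534) ≈ -58.04 dB

-58.0 dB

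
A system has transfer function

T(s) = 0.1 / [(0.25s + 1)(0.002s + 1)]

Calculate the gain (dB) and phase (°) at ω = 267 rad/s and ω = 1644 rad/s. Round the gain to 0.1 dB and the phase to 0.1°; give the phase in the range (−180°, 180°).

ω = 267: -57.6 dB, -117.2°; ω = 1644: -83.0 dB, -162.9°

At ω = 267 rad/s:
pole (1 + j267·0.25) = 1 + j66.75 → |·| ≈ 66.757, ∠ ≈ 89.14°
pole (1 + j267·0.002) = 1 + j0.534 → |·| ≈ 1.1336, ∠ ≈ 28.10°
|T| = 0.1 · 1 / (66.757 · 1.1336) ≈ 0.0013214
Gain = 20 log₁₀(0.0013214) ≈ -57.58 dB
∠T = (0°) − (89.14° + 28.10°) = -117.24°

At ω = 1644 rad/s:
pole (1 + j1644·0.25) = 1 + j411 → |·| ≈ 411, ∠ ≈ 89.86°
pole (1 + j1644·0.002) = 1 + j3.288 → |·| ≈ 3.4367, ∠ ≈ 73.08°
|T| = 0.1 · 1 / (411 · 3.4367) ≈ 7.0797e-05
Gain = 20 log₁₀(7.0797e-05) ≈ -83.00 dB
∠T = (0°) − (89.86° + 73.08°) = -162.94°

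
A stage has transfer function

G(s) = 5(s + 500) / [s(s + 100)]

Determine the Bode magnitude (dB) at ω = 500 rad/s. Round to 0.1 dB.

At s = jω = j500:
zero (s+500): 500 + j500 → |·| = √(500²+500²) = √500000 ≈ 707.11, ∠ = arctan(500/500) ≈ 45.00°
pole (s+100): 100 + j500 → |·| = √(100²+500²) = √260000 ≈ 509.9, ∠ = arctan(500/100) ≈ 78.69°
pole at origin: |s| = 500, ∠ = 90.00° (in denominator)
|G| = 5 · 707.11 / 2.5495e+05 ≈ 0.013868
Gain = 20 log₁₀(0.013868) ≈ -37.16 dB

-37.2 dB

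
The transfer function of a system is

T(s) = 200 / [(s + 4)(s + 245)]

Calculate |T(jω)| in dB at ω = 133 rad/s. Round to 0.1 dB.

-45.4 dB

At s = jω = j133:
pole (s+4): 4 + j133 → |·| = √(4²+133²) = √17705 ≈ 133.06, ∠ = arctan(133/4) ≈ 88.28°
pole (s+245): 245 + j133 → |·| = √(245²+133²) = √77714 ≈ 278.77, ∠ = arctan(133/245) ≈ 28.50°
|T| = 200 / 37093 ≈ 0.0053919
Gain = 20 log₁₀(0.0053919) ≈ -45.37 dB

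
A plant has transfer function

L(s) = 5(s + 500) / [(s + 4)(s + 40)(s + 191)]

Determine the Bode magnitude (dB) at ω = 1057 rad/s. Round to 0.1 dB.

-106.3 dB

At s = jω = j1057:
zero (s+500): 500 + j1057 → |·| = √(500²+1057²) = √1367249 ≈ 1169.3, ∠ = arctan(1057/500) ≈ 64.68°
pole (s+4): 4 + j1057 → |·| = √(4²+1057²) = √1117265 ≈ 1057, ∠ = arctan(1057/4) ≈ 89.78°
pole (s+40): 40 + j1057 → |·| = √(40²+1057²) = √1118849 ≈ 1057.8, ∠ = arctan(1057/40) ≈ 87.83°
pole (s+191): 191 + j1057 → |·| = √(191²+1057²) = √1153730 ≈ 1074.1, ∠ = arctan(1057/191) ≈ 79.76°
|L| = 5 · 1169.3 / 1.2009e+09 ≈ 4.8684e-06
Gain = 20 log₁₀(4.8684e-06) ≈ -106.25 dB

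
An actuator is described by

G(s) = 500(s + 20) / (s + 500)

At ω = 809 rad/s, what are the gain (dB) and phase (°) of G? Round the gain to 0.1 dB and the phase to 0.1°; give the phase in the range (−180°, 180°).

52.6 dB, 30.3°

At s = jω = j809:
zero (s+20): 20 + j809 → |·| = √(20²+809²) = √654881 ≈ 809.25, ∠ = arctan(809/20) ≈ 88.58°
pole (s+500): 500 + j809 → |·| = √(500²+809²) = √904481 ≈ 951.04, ∠ = arctan(809/500) ≈ 58.28°
|G| = 500 · 809.25 / 951.04 ≈ 425.46
Gain = 20 log₁₀(425.46) ≈ 52.58 dB
∠G = 88.58° − 58.28° = 30.30°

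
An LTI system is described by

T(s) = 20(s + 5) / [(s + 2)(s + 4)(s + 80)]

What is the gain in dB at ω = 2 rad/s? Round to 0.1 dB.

-19.5 dB

At s = jω = j2:
zero (s+5): 5 + j2 → |·| = √(5²+2²) = √29 ≈ 5.3852, ∠ = arctan(2/5) ≈ 21.80°
pole (s+2): 2 + j2 → |·| = √(2²+2²) = √8 ≈ 2.8284, ∠ = arctan(2/2) ≈ 45.00°
pole (s+4): 4 + j2 → |·| = √(4²+2²) = √20 ≈ 4.4721, ∠ = arctan(2/4) ≈ 26.57°
pole (s+80): 80 + j2 → |·| = √(80²+2²) = √6404 ≈ 80.025, ∠ = arctan(2/80) ≈ 1.43°
|T| = 20 · 5.3852 / 1012.2 ≈ 0.10641
Gain = 20 log₁₀(0.10641) ≈ -19.46 dB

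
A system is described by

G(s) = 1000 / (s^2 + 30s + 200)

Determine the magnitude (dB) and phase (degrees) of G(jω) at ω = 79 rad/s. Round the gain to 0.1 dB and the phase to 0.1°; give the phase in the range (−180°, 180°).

Substitute s = j79:
Numerator: 1000 = 1000 + j0
Denominator: (j79)^2 + 30(j79) + 200 = -6041 + j2370
|N| = √(1000² + 0²) ≈ 1000, ∠N ≈ 0.00°
|D| = √(6041² + 2370²) ≈ 6489.3, ∠D ≈ 158.58°
|G| = 1000 / 6489.3 ≈ 0.1541
Gain = 20 log₁₀(0.1541) ≈ -16.24 dB
∠G = 0.00° − 158.58° = -158.58°

-16.2 dB, -158.6°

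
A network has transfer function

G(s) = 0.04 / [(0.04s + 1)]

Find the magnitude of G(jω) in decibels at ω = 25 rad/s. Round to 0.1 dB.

-31.0 dB

At ω = 25 rad/s:
pole (1 + j25·0.04) = 1 + j1 → |·| ≈ 1.4142, ∠ ≈ 45.00°
|G| = 0.04 · 1 / (1.4142) ≈ 0.028285
Gain = 20 log₁₀(0.028285) ≈ -30.97 dB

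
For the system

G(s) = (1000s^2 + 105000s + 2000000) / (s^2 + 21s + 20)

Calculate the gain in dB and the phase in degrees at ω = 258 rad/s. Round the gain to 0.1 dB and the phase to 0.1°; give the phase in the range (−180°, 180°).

60.4 dB, -18.1°

Substitute s = j258:
Numerator: 1000(j258)^2 + 105000(j258) + 2000000 = -64564000 + j27090000
Denominator: (j258)^2 + 21(j258) + 20 = -66544 + j5418
|N| = √(64564000² + 27090000²) ≈ 7.0017e+07, ∠N ≈ 157.24°
|D| = √(66544² + 5418²) ≈ 66764, ∠D ≈ 175.35°
|G| = 7.0017e+07 / 66764 ≈ 1048.7
Gain = 20 log₁₀(1048.7) ≈ 60.41 dB
∠G = 157.24° − 175.35° = -18.11°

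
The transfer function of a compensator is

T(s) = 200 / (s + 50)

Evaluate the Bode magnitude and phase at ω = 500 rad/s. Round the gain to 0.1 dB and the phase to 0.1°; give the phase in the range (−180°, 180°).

At s = jω = j500:
pole (s+50): 50 + j500 → |·| = √(50²+500²) = √252500 ≈ 502.49, ∠ = arctan(500/50) ≈ 84.29°
|T| = 200 / 502.49 ≈ 0.39802
Gain = 20 log₁₀(0.39802) ≈ -8.00 dB
∠T = 0.00° − 84.29° = -84.29°

-8.0 dB, -84.3°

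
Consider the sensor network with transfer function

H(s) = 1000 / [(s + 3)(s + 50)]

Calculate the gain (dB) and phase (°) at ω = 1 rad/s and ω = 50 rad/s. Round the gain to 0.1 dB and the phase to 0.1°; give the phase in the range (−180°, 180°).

ω = 1: 16.0 dB, -19.6°; ω = 50: -11.0 dB, -131.6°

At s = jω = j1:
pole (s+3): 3 + j1 → |·| = √(3²+1²) = √10 ≈ 3.1623, ∠ = arctan(1/3) ≈ 18.43°
pole (s+50): 50 + j1 → |·| = √(50²+1²) = √2501 ≈ 50.01, ∠ = arctan(1/50) ≈ 1.15°
|H| = 1000 / 158.15 ≈ 6.3231
Gain = 20 log₁₀(6.3231) ≈ 16.02 dB
∠H = 0.00° − 19.58° = -19.58°

At s = jω = j50:
pole (s+3): 3 + j50 → |·| = √(3²+50²) = √2509 ≈ 50.09, ∠ = arctan(50/3) ≈ 86.57°
pole (s+50): 50 + j50 → |·| = √(50²+50²) = √5000 ≈ 70.711, ∠ = arctan(50/50) ≈ 45.00°
|H| = 1000 / 3541.9 ≈ 0.28233
Gain = 20 log₁₀(0.28233) ≈ -10.98 dB
∠H = 0.00° − 131.57° = -131.57°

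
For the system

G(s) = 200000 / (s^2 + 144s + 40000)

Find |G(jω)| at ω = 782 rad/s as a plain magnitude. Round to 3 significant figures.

0.343

At s = jω = j782:
quadratic: (j782)² + 144·j782 + 40000 = -571524 + j112608 → |·| ≈ 5.8251e+05, ∠ ≈ 168.85°
|G| = 200000 / 5.8251e+05 ≈ 0.34334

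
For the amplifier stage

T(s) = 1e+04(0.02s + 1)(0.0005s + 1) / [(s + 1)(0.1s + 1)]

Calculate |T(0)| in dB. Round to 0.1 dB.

80.0 dB

T(0) = 1e+04 · 1 / 1 = 10000
20 log₁₀(10000) ≈ 80.00 dB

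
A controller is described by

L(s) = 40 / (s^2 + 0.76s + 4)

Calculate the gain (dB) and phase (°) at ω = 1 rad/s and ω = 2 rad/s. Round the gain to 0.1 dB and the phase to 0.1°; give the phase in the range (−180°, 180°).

ω = 1: 22.2 dB, -14.2°; ω = 2: 28.4 dB, -90.0°

At s = jω = j1:
quadratic: (j1)² + 0.76·j1 + 4 = 3 + j0.76 → |·| ≈ 3.0948, ∠ ≈ 14.22°
|L| = 40 / 3.0948 ≈ 12.925
Gain = 20 log₁₀(12.925) ≈ 22.23 dB
∠L = 0.00° − 14.22° = -14.22°

At s = jω = j2:
quadratic: (j2)² + 0.76·j2 + 4 = 0 + j1.52 → |·| ≈ 1.52, ∠ ≈ 90.00°
|L| = 40 / 1.52 ≈ 26.316
Gain = 20 log₁₀(26.316) ≈ 28.40 dB
∠L = 0.00° − 90.00° = -90.00°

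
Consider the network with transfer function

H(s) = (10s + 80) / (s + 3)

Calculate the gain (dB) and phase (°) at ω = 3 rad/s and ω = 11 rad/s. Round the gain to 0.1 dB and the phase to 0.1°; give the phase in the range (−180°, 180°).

Substitute s = j3:
Numerator: 10(j3) + 80 = 80 + j30
Denominator: (j3) + 3 = 3 + j3
|N| = √(80² + 30²) ≈ 85.44, ∠N ≈ 20.56°
|D| = √(3² + 3²) ≈ 4.2426, ∠D ≈ 45.00°
|H| = 85.44 / 4.2426 ≈ 20.139
Gain = 20 log₁₀(20.139) ≈ 26.08 dB
∠H = 20.56° − 45.00° = -24.44°

Substitute s = j11:
Numerator: 10(j11) + 80 = 80 + j110
Denominator: (j11) + 3 = 3 + j11
|N| = √(80² + 110²) ≈ 136.01, ∠N ≈ 53.97°
|D| = √(3² + 11²) ≈ 11.402, ∠D ≈ 74.74°
|H| = 136.01 / 11.402 ≈ 11.929
Gain = 20 log₁₀(11.929) ≈ 21.53 dB
∠H = 53.97° − 74.74° = -20.77°

ω = 3: 26.1 dB, -24.4°; ω = 11: 21.5 dB, -20.8°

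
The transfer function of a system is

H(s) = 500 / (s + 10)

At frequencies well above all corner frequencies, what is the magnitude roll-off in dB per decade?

Each pole contributes −20 dB/decade at high frequency; each zero contributes +20 dB/decade.
Net: 0 zero(s) − 1 pole(s) → -20 dB/decade.

-20 dB/decade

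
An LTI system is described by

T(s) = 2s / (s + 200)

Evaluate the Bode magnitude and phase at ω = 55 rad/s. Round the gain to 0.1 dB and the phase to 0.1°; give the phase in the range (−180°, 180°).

-5.5 dB, 74.6°

At s = jω = j55:
zero at origin: s = j55 → |·| = 55, ∠ = 90.00°
pole (s+200): 200 + j55 → |·| = √(200²+55²) = √43025 ≈ 207.42, ∠ = arctan(55/200) ≈ 15.38°
|T| = 2 · 55 / 207.42 ≈ 0.53032
Gain = 20 log₁₀(0.53032) ≈ -5.51 dB
∠T = 90.00° − 15.38° = 74.62°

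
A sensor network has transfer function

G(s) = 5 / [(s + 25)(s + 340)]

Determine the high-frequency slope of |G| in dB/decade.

Each pole contributes −20 dB/decade at high frequency; each zero contributes +20 dB/decade.
Net: 0 zero(s) − 2 pole(s) → -40 dB/decade.

-40 dB/decade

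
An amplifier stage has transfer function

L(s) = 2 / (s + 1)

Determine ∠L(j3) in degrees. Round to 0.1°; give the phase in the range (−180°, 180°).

At s = jω = j3:
pole (s+1): 1 + j3 → |·| = √(1²+3²) = √10 ≈ 3.1623, ∠ = arctan(3/1) ≈ 71.57°
∠L = 0.00° − 71.57° = -71.57°

-71.6°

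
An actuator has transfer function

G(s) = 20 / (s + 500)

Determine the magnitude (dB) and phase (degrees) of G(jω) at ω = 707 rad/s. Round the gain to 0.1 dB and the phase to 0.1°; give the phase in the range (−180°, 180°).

-32.7 dB, -54.7°

Substitute s = j707:
Numerator: 20 = 20 + j0
Denominator: (j707) + 500 = 500 + j707
|N| = √(20² + 0²) ≈ 20, ∠N ≈ 0.00°
|D| = √(500² + 707²) ≈ 865.94, ∠D ≈ 54.73°
|G| = 20 / 865.94 ≈ 0.023096
Gain = 20 log₁₀(0.023096) ≈ -32.73 dB
∠G = 0.00° − 54.73° = -54.73°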